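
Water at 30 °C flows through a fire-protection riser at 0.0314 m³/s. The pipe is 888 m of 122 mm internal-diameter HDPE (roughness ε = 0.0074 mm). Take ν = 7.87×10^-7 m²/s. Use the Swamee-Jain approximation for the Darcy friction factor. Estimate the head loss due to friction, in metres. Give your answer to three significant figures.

V = 4Q/(πD²) = 4·0.0314/(π·0.122²) = 2.686 m/s
Re = VD/ν = 2.686·0.122/7.87×10^-7 = 4.16×10^5 → turbulent
ε/D = 0.0074/122 = 6.07×10^-5
Swamee-Jain: f = 0.01434
h_f = f(L/D)V²/(2g) = 0.01434·(888/0.122)·2.686²/(2·9.81) = 38.37 m

h_f ≈ 38.4 m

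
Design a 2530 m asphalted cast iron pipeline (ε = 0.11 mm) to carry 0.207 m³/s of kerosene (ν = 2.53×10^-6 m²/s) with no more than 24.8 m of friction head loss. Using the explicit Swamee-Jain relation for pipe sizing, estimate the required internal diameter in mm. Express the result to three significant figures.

Swamee-Jain (Type III): D = 0.66·[ε^1.25·(LQ²/(gh_f))^4.75 + ν·Q^9.4·(L/(gh_f))^5.2]^0.04
LQ²/(gh_f) = 0.4456; L/(gh_f) = 10.40
Term 1 = ε^1.25·(…)^4.75 = 2.42×10^-7; Term 2 = ν·Q^9.4·(…)^5.2 = 1.83×10^-7
D = 0.66·(2.42×10^-7 + 1.83×10^-7)^0.04 = 0.3670 m = 367 mm
Check: V = 1.96 m/s, Re = 2.84×10^5, f = 0.01715, h_f = 23.1 m ≈ 24.8 m ✓

D ≈ 367 mm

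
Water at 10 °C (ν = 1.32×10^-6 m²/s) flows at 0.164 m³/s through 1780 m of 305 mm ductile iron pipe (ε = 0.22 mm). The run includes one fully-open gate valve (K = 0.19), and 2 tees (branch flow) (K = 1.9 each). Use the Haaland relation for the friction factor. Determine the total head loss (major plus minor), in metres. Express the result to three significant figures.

H_L ≈ 29.3 m

V = 4Q/(πD²) = 2.245 m/s; V²/2g = 0.2568 m
Re = 5.19×10^5, ε/D = 7.21×10^-4 → f = 0.01883 (Haaland)
Major: h_f = f(L/D)·V²/2g = 0.01883·5836·0.2568 = 28.23 m
Minor: ΣK = 3.99; h_m = ΣK·V²/2g = 1.025 m
Total H_L = 28.23 + 1.025 = 29.25 m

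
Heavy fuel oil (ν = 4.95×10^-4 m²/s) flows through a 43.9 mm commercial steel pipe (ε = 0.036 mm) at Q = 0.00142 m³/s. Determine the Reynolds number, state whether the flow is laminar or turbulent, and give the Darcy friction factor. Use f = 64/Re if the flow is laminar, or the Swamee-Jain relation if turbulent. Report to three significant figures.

V = 4Q/(πD²) = 0.9381 m/s
Re = VD/ν = 0.9381·0.0439/4.95×10^-4 = 83.2
Re < 2300 → laminar → f = 64/Re = 0.7692

Re ≈ 83.2; laminar; f = 64/Re ≈ 0.769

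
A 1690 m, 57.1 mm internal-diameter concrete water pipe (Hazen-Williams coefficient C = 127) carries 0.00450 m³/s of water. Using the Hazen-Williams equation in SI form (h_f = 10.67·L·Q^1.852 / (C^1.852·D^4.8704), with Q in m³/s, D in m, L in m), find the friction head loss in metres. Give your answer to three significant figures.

h_f ≈ 117 m

h_f = 10.67·1690·0.00450^1.852 / (127^1.852·0.0571^4.8704) = 117.3 m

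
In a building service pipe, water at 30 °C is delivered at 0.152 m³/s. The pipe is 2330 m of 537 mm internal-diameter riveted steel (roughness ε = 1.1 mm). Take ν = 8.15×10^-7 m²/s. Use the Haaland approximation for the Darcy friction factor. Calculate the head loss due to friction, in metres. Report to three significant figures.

h_f ≈ 2.39 m

V = 4Q/(πD²) = 4·0.152/(π·0.537²) = 0.6711 m/s
Re = VD/ν = 0.6711·0.537/8.15×10^-7 = 4.42×10^5 → turbulent
ε/D = 1.1/537 = 0.00205
Haaland: f = 0.02398
h_f = f(L/D)V²/(2g) = 0.02398·(2330/0.537)·0.6711²/(2·9.81) = 2.388 m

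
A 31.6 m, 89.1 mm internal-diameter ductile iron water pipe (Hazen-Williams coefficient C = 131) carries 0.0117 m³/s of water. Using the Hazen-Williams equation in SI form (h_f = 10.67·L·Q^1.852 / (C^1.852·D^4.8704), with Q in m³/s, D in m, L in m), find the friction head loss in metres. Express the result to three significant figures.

h_f ≈ 1.39 m

h_f = 10.67·31.6·0.0117^1.852 / (131^1.852·0.0891^4.8704) = 1.391 m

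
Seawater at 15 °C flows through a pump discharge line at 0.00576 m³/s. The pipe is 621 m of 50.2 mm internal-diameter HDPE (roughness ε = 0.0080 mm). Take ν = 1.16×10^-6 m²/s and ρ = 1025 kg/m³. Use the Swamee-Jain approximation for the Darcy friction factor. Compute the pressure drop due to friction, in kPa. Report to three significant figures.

Δp ≈ 970 kPa

V = 4Q/(πD²) = 4·0.00576/(π·0.0502²) = 2.910 m/s
Re = VD/ν = 2.910·0.0502/1.16×10^-6 = 1.26×10^5 → turbulent
ε/D = 0.0080/50.2 = 1.59×10^-4
Swamee-Jain: f = 0.01807
h_f = f(L/D)V²/(2g) = 0.01807·(621/0.0502)·2.910²/(2·9.81) = 96.47 m
Δp = ρg·h_f = 1025·9.81·96.47 = 970.0 kPa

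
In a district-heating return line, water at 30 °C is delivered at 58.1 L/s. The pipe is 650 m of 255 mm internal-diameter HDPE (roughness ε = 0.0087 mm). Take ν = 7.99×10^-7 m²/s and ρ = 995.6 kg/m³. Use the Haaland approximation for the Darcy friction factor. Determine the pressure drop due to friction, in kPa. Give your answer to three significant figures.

Δp ≈ 23.3 kPa

V = 4Q/(πD²) = 4·0.0581/(π·0.255²) = 1.138 m/s
Re = VD/ν = 1.138·0.255/7.99×10^-7 = 3.63×10^5 → turbulent
ε/D = 0.0087/255 = 3.41×10^-5
Haaland: f = 0.01418
h_f = f(L/D)V²/(2g) = 0.01418·(650/0.255)·1.138²/(2·9.81) = 2.384 m
Δp = ρg·h_f = 995.6·9.81·2.384 = 23.28 kPa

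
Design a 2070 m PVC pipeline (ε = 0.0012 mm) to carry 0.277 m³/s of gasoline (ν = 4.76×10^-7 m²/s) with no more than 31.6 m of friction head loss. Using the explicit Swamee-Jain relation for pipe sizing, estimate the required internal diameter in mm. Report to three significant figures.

Swamee-Jain (Type III): D = 0.66·[ε^1.25·(LQ²/(gh_f))^4.75 + ν·Q^9.4·(L/(gh_f))^5.2]^0.04
LQ²/(gh_f) = 0.5124; L/(gh_f) = 6.678
Term 1 = ε^1.25·(…)^4.75 = 1.66×10^-9; Term 2 = ν·Q^9.4·(…)^5.2 = 5.31×10^-8
D = 0.66·(1.66×10^-9 + 5.31×10^-8)^0.04 = 0.3381 m = 338 mm
Check: V = 3.08 m/s, Re = 2.19×10^6, f = 0.01036, h_f = 30.8 m ≈ 31.6 m ✓

D ≈ 338 mm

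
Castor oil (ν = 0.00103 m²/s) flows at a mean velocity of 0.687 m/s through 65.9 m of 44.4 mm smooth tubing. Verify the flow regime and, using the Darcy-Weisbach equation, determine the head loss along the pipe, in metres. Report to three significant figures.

Re = VD/ν = 0.687·0.04440/0.00103 = 29.6 → laminar (Re < 2300)
f = 64/Re = 2.161
h_f = f(L/D)V²/(2g) = 2.161·(65.9/0.04440)·0.687²/(2·9.81) = 77.16 m

h_f ≈ 77.2 m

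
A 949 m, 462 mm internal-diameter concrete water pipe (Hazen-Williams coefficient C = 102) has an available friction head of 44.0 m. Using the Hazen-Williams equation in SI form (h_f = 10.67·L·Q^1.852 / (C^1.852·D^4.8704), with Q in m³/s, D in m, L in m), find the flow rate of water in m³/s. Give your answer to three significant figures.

Q ≈ 0.710 m³/s

Rearranging: Q = [h_f·C^1.852·D^4.8704 / (10.67·L)]^(1/1.852)
Q = [44.0·102^1.852·0.462^4.8704 / (10.67·949)]^0.540 = 0.7101 m³/s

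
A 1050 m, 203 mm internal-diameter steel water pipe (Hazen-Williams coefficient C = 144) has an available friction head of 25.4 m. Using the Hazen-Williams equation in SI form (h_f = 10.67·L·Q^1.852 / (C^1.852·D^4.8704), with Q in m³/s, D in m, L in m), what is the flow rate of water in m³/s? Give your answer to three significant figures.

Rearranging: Q = [h_f·C^1.852·D^4.8704 / (10.67·L)]^(1/1.852)
Q = [25.4·144^1.852·0.203^4.8704 / (10.67·1050)]^0.540 = 0.08115 m³/s

Q ≈ 0.0811 m³/s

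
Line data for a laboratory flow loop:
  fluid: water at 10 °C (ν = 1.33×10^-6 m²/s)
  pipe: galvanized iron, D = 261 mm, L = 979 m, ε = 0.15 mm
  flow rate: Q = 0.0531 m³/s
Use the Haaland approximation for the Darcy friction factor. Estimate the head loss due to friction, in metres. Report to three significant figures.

h_f ≈ 3.59 m

V = 4Q/(πD²) = 4·0.0531/(π·0.261²) = 0.9925 m/s
Re = VD/ν = 0.9925·0.261/1.33×10^-6 = 1.95×10^5 → turbulent
ε/D = 0.15/261 = 5.75×10^-4
Haaland: f = 0.01906
h_f = f(L/D)V²/(2g) = 0.01906·(979/0.261)·0.9925²/(2·9.81) = 3.589 m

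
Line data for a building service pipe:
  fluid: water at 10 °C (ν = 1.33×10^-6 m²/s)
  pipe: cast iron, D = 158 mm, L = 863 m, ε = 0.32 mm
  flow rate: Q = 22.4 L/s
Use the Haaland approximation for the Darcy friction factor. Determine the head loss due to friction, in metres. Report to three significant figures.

h_f ≈ 8.96 m

V = 4Q/(πD²) = 4·0.0224/(π·0.158²) = 1.142 m/s
Re = VD/ν = 1.142·0.158/1.33×10^-6 = 1.36×10^5 → turbulent
ε/D = 0.32/158 = 0.00203
Haaland: f = 0.02467
h_f = f(L/D)V²/(2g) = 0.02467·(863/0.158)·1.142²/(2·9.81) = 8.965 m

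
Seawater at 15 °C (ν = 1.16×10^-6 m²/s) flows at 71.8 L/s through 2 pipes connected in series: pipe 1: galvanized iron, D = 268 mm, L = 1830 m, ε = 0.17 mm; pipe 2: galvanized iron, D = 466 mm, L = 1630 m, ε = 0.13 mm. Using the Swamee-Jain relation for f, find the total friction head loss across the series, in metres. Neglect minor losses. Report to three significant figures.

H ≈ 11.3 m

Pipe 1: V = 1.273 m/s, Re = 2.94×10^5, ε/D = 6.34×10^-4, f = 0.01908, h_1 = f(L/D)V²/2g = 10.76 m
Pipe 2: V = 0.4210 m/s, Re = 1.69×10^5, ε/D = 2.79×10^-4, f = 0.01802, h_2 = f(L/D)V²/2g = 0.5694 m
Series → Q common, losses add: H = Σh = 11.33 m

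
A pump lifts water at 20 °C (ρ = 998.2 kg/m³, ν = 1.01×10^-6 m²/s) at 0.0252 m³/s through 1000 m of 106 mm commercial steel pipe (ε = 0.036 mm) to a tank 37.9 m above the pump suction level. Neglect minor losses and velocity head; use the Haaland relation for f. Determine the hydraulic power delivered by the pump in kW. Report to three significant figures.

V = 4Q/(πD²) = 2.856 m/s; Re = 3.00×10^5; ε/D = 3.40×10^-4; f = 0.01708
h_f = f(L/D)V²/2g = 66.95 m
Total head H = z + h_f = 37.9 + 66.95 = 104.9 m
P_hyd = ρgQH = 998.2·9.81·0.0252·104.9 = 25.87 kW

P_hyd ≈ 25.9 kW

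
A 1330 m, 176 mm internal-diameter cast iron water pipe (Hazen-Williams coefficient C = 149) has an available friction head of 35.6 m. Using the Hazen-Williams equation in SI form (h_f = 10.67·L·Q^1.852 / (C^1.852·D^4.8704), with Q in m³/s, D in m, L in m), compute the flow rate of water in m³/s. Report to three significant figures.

Q ≈ 0.0609 m³/s

Rearranging: Q = [h_f·C^1.852·D^4.8704 / (10.67·L)]^(1/1.852)
Q = [35.6·149^1.852·0.176^4.8704 / (10.67·1330)]^0.540 = 0.06093 m³/s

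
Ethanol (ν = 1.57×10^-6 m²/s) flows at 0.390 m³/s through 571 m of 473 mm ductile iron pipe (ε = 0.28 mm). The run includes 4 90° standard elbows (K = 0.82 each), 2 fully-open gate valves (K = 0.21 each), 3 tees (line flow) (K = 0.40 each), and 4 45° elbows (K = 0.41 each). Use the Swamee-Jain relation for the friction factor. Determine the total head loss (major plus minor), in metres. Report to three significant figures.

H_L ≈ 7.13 m

V = 4Q/(πD²) = 2.219 m/s; V²/2g = 0.2511 m
Re = 6.69×10^5, ε/D = 5.92×10^-4 → f = 0.01812 (Swamee-Jain)
Major: h_f = f(L/D)·V²/2g = 0.01812·1207·0.2511 = 5.491 m
Minor: ΣK = 6.54; h_m = ΣK·V²/2g = 1.642 m
Total H_L = 5.491 + 1.642 = 7.133 m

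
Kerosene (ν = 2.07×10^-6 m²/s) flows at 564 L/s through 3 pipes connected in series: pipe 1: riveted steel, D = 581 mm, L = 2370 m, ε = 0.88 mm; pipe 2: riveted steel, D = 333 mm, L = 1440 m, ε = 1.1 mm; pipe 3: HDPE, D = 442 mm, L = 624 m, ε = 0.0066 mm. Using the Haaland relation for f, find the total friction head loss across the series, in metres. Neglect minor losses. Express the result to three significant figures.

H ≈ 283 m

Pipe 1: V = 2.127 m/s, Re = 5.97×10^5, ε/D = 0.00151, f = 0.02215, h_1 = f(L/D)V²/2g = 20.84 m
Pipe 2: V = 6.476 m/s, Re = 1.04×10^6, ε/D = 0.00330, f = 0.02705, h_2 = f(L/D)V²/2g = 250.0 m
Pipe 3: V = 3.676 m/s, Re = 7.85×10^5, ε/D = 1.49×10^-5, f = 0.01231, h_3 = f(L/D)V²/2g = 11.96 m
Series → Q common, losses add: H = Σh = 282.9 m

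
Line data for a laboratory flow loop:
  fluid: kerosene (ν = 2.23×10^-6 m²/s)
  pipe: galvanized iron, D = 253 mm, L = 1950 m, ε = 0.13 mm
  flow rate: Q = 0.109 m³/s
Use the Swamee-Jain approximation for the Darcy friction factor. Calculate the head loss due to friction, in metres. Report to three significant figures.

h_f ≈ 34.5 m

V = 4Q/(πD²) = 4·0.109/(π·0.253²) = 2.168 m/s
Re = VD/ν = 2.168·0.253/2.23×10^-6 = 2.46×10^5 → turbulent
ε/D = 0.13/253 = 5.14×10^-4
Swamee-Jain: f = 0.01868
h_f = f(L/D)V²/(2g) = 0.01868·(1950/0.253)·2.168²/(2·9.81) = 34.50 m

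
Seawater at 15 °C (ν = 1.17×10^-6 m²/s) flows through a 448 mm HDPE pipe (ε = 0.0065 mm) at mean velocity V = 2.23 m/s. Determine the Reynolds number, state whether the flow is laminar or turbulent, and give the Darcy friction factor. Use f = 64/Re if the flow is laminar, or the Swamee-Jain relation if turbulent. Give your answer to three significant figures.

Re = VD/ν = 2.230·0.448/1.17×10^-6 = 8.54×10^5
Re > 4000 → turbulent; ε/D = 1.45×10^-5
Swamee-Jain: f = 0.01224

Re ≈ 8.54×10^5; turbulent; f ≈ 0.0122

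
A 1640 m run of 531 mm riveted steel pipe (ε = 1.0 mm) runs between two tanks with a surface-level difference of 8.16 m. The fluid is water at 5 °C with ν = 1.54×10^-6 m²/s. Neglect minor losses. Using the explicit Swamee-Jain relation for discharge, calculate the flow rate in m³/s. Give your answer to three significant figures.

Swamee-Jain (Type II): Q = -0.965·√(gD⁵h_f/L)·ln[ε/(3.7D) + √(3.17ν²L/(gD³h_f))]
√(gD⁵h_f/L) = √(9.81·0.531⁵·8.16/1640) = 0.04539
ε/(3.7D) = 5.09×10^-4; √(3.17ν²L/(gD³h_f)) = 3.21×10^-5
Q = -0.965·0.04539·ln(5.411×10^-4) = 0.3295 m³/s
Check: V = 1.49 m/s, Re = 5.13×10^5, f = 0.02354, h_f = 8.20 m ≈ 8.16 m ✓

Q ≈ 0.329 m³/s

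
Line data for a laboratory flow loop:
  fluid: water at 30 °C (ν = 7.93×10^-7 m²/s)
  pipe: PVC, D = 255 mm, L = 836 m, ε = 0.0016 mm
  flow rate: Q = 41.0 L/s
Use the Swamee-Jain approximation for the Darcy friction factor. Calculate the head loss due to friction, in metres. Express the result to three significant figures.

h_f ≈ 1.60 m

V = 4Q/(πD²) = 4·0.0410/(π·0.255²) = 0.8028 m/s
Re = VD/ν = 0.8028·0.255/7.93×10^-7 = 2.58×10^5 → turbulent
ε/D = 0.0016/255 = 6.27×10^-6
Swamee-Jain: f = 0.01486
h_f = f(L/D)V²/(2g) = 0.01486·(836/0.255)·0.8028²/(2·9.81) = 1.600 m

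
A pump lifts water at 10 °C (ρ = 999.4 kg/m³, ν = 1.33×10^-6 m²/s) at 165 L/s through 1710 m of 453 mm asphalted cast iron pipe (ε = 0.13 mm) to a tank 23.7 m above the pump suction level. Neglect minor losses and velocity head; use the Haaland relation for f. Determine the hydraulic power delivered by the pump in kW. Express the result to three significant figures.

V = 4Q/(πD²) = 1.024 m/s; Re = 3.49×10^5; ε/D = 2.87×10^-4; f = 0.01649
h_f = f(L/D)V²/2g = 3.325 m
Total head H = z + h_f = 23.7 + 3.325 = 27.03 m
P_hyd = ρgQH = 999.4·9.81·0.165·27.03 = 43.72 kW

P_hyd ≈ 43.7 kW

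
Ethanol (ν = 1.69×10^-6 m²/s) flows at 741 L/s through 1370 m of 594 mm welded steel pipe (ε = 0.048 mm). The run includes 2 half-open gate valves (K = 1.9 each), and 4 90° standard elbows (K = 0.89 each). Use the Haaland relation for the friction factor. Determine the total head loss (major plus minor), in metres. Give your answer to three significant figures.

H_L ≈ 13.7 m

V = 4Q/(πD²) = 2.674 m/s; V²/2g = 0.3644 m
Re = 9.40×10^5, ε/D = 8.08×10^-5 → f = 0.01311 (Haaland)
Major: h_f = f(L/D)·V²/2g = 0.01311·2306·0.3644 = 11.02 m
Minor: ΣK = 7.36; h_m = ΣK·V²/2g = 2.682 m
Total H_L = 11.02 + 2.682 = 13.70 m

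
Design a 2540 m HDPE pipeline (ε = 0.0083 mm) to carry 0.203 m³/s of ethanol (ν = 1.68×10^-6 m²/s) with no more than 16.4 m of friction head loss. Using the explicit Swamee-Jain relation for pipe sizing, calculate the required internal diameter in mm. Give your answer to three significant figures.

Swamee-Jain (Type III): D = 0.66·[ε^1.25·(LQ²/(gh_f))^4.75 + ν·Q^9.4·(L/(gh_f))^5.2]^0.04
LQ²/(gh_f) = 0.6506; L/(gh_f) = 15.79
Term 1 = ε^1.25·(…)^4.75 = 5.78×10^-8; Term 2 = ν·Q^9.4·(…)^5.2 = 8.85×10^-7
D = 0.66·(5.78×10^-8 + 8.85×10^-7)^0.04 = 0.3789 m = 379 mm
Check: V = 1.80 m/s, Re = 4.06×10^5, f = 0.01390, h_f = 15.4 m ≈ 16.4 m ✓

D ≈ 379 mm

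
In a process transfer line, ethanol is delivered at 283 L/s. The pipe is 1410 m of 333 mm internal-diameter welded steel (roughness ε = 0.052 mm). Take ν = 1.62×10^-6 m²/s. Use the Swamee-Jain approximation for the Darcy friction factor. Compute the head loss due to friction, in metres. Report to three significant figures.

V = 4Q/(πD²) = 4·0.283/(π·0.333²) = 3.249 m/s
Re = VD/ν = 3.249·0.333/1.62×10^-6 = 6.68×10^5 → turbulent
ε/D = 0.052/333 = 1.56×10^-4
Swamee-Jain: f = 0.01470
h_f = f(L/D)V²/(2g) = 0.01470·(1410/0.333)·3.249²/(2·9.81) = 33.49 m

h_f ≈ 33.5 m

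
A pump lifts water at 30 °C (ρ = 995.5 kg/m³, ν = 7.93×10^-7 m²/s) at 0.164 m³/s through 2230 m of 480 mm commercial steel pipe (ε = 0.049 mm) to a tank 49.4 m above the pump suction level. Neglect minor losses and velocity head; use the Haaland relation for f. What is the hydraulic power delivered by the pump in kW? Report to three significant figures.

V = 4Q/(πD²) = 0.9063 m/s; Re = 5.49×10^5; ε/D = 1.02×10^-4; f = 0.01414
h_f = f(L/D)V²/2g = 2.750 m
Total head H = z + h_f = 49.4 + 2.750 = 52.15 m
P_hyd = ρgQH = 995.5·9.81·0.164·52.15 = 83.52 kW

P_hyd ≈ 83.5 kW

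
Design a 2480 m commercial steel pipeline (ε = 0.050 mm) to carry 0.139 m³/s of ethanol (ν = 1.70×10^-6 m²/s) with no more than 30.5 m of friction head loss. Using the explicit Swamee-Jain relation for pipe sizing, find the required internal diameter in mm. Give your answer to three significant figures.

Swamee-Jain (Type III): D = 0.66·[ε^1.25·(LQ²/(gh_f))^4.75 + ν·Q^9.4·(L/(gh_f))^5.2]^0.04
LQ²/(gh_f) = 0.1601; L/(gh_f) = 8.289
Term 1 = ε^1.25·(…)^4.75 = 7.00×10^-10; Term 2 = ν·Q^9.4·(…)^5.2 = 8.93×10^-10
D = 0.66·(7.00×10^-10 + 8.93×10^-10)^0.04 = 0.2935 m = 294 mm
Check: V = 2.05 m/s, Re = 3.55×10^5, f = 0.01576, h_f = 28.6 m ≈ 30.5 m ✓

D ≈ 294 mm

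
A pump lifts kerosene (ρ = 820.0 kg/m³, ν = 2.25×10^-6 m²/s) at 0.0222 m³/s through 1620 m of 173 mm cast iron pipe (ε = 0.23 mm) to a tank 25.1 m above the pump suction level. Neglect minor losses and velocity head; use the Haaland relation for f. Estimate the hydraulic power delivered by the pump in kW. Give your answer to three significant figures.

V = 4Q/(πD²) = 0.9444 m/s; Re = 7.26×10^4; ε/D = 0.00133; f = 0.02368
h_f = f(L/D)V²/2g = 10.08 m
Total head H = z + h_f = 25.1 + 10.08 = 35.18 m
P_hyd = ρgQH = 820.0·9.81·0.0222·35.18 = 6.282 kW

P_hyd ≈ 6.28 kW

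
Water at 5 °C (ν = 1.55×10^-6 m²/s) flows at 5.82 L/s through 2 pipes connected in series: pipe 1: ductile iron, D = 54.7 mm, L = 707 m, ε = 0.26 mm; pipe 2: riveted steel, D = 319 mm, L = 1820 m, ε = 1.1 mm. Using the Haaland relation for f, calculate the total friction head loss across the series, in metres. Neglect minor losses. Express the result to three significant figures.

H ≈ 125 m

Pipe 1: V = 2.477 m/s, Re = 8.74×10^4, ε/D = 0.00475, f = 0.03097, h_1 = f(L/D)V²/2g = 125.1 m
Pipe 2: V = 0.07282 m/s, Re = 1.50×10^4, ε/D = 0.00345, f = 0.03320, h_2 = f(L/D)V²/2g = 0.05119 m
Series → Q common, losses add: H = Σh = 125.2 m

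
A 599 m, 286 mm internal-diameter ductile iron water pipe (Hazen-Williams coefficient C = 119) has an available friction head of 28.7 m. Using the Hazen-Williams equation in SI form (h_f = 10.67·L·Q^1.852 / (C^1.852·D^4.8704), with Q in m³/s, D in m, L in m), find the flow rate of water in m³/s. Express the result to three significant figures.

Rearranging: Q = [h_f·C^1.852·D^4.8704 / (10.67·L)]^(1/1.852)
Q = [28.7·119^1.852·0.286^4.8704 / (10.67·599)]^0.540 = 0.2389 m³/s

Q ≈ 0.239 m³/s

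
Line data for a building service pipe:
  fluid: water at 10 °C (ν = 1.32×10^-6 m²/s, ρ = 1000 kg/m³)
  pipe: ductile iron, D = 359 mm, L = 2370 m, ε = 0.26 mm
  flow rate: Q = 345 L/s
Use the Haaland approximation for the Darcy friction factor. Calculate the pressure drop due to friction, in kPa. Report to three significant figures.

V = 4Q/(πD²) = 4·0.345/(π·0.359²) = 3.408 m/s
Re = VD/ν = 3.408·0.359/1.32×10^-6 = 9.27×10^5 → turbulent
ε/D = 0.26/359 = 7.24×10^-4
Haaland: f = 0.01858
h_f = f(L/D)V²/(2g) = 0.01858·(2370/0.359)·3.408²/(2·9.81) = 72.62 m
Δp = ρg·h_f = 1000·9.81·72.62 = 712.4 kPa

Δp ≈ 712 kPa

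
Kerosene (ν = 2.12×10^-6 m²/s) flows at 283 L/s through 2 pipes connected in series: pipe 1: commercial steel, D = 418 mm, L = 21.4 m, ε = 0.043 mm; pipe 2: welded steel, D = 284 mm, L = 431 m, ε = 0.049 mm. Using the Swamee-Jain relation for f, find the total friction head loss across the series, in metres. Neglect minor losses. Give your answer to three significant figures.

H ≈ 23.3 m

Pipe 1: V = 2.062 m/s, Re = 4.07×10^5, ε/D = 1.03×10^-4, f = 0.01486, h_1 = f(L/D)V²/2g = 0.1649 m
Pipe 2: V = 4.467 m/s, Re = 5.98×10^5, ε/D = 1.73×10^-4, f = 0.01501, h_2 = f(L/D)V²/2g = 23.17 m
Series → Q common, losses add: H = Σh = 23.33 m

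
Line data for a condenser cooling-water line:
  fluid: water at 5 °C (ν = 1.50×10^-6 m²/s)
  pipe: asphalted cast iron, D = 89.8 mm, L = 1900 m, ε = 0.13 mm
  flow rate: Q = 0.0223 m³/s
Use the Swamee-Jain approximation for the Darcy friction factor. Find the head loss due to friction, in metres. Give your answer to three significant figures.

h_f ≈ 304 m

V = 4Q/(πD²) = 4·0.0223/(π·0.0898²) = 3.521 m/s
Re = VD/ν = 3.521·0.0898/1.50×10^-6 = 2.11×10^5 → turbulent
ε/D = 0.13/89.8 = 0.00145
Swamee-Jain: f = 0.02275
h_f = f(L/D)V²/(2g) = 0.02275·(1900/0.0898)·3.521²/(2·9.81) = 304.1 m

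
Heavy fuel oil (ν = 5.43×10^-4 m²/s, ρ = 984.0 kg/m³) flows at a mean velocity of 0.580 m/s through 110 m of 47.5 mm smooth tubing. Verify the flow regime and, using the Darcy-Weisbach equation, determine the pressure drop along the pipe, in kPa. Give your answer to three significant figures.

Re = VD/ν = 0.580·0.04750/5.43×10^-4 = 50.7 → laminar (Re < 2300)
f = 64/Re = 1.261
h_f = f(L/D)V²/(2g) = 1.261·(110/0.04750)·0.580²/(2·9.81) = 50.09 m
Δp = ρg·h_f = 984.0·9.81·50.09 = 483.5 kPa

Δp ≈ 483 kPa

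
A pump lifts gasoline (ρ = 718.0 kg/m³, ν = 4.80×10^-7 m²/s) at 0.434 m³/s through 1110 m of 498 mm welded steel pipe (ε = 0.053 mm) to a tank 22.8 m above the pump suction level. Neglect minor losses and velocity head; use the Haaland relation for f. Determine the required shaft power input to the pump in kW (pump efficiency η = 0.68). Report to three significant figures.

V = 4Q/(πD²) = 2.228 m/s; Re = 2.31×10^6; ε/D = 1.06×10^-4; f = 0.01276
h_f = f(L/D)V²/2g = 7.198 m
Total head H = z + h_f = 22.8 + 7.198 = 30.00 m
P_hyd = ρgQH = 718.0·9.81·0.434·30.00 = 91.70 kW
P_shaft = P_hyd/η = 91.70/0.68 = 134.9 kW

P_shaft ≈ 135 kW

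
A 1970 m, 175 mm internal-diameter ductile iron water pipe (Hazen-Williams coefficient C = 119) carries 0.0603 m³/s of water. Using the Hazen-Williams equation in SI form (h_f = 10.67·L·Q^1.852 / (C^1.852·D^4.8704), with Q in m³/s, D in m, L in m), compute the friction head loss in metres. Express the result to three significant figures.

h_f ≈ 80.6 m

h_f = 10.67·1970·0.0603^1.852 / (119^1.852·0.175^4.8704) = 80.64 m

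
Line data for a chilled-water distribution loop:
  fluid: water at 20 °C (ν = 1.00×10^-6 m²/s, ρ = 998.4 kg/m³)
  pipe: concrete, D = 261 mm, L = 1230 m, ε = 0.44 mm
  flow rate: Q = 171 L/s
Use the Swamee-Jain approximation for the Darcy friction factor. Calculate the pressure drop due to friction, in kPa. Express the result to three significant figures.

V = 4Q/(πD²) = 4·0.171/(π·0.261²) = 3.196 m/s
Re = VD/ν = 3.196·0.261/1.00×10^-6 = 8.34×10^5 → turbulent
ε/D = 0.44/261 = 0.00169
Swamee-Jain: f = 0.02273
h_f = f(L/D)V²/(2g) = 0.02273·(1230/0.261)·3.196²/(2·9.81) = 55.77 m
Δp = ρg·h_f = 998.4·9.81·55.77 = 546.2 kPa

Δp ≈ 546 kPa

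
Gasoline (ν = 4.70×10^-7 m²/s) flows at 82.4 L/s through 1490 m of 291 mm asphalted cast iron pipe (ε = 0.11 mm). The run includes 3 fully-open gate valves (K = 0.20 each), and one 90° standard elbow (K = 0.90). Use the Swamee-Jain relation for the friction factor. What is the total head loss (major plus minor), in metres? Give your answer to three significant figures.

H_L ≈ 6.76 m

V = 4Q/(πD²) = 1.239 m/s; V²/2g = 0.07824 m
Re = 7.67×10^5, ε/D = 3.78×10^-4 → f = 0.01659 (Swamee-Jain)
Major: h_f = f(L/D)·V²/2g = 0.01659·5120·0.07824 = 6.645 m
Minor: ΣK = 1.50; h_m = ΣK·V²/2g = 0.1174 m
Total H_L = 6.645 + 0.1174 = 6.762 m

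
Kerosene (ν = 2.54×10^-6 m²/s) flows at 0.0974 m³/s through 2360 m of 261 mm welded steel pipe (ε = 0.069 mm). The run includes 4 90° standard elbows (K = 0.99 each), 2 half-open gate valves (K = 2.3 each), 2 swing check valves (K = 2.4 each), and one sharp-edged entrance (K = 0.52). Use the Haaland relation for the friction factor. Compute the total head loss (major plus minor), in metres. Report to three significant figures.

V = 4Q/(πD²) = 1.820 m/s; V²/2g = 0.1689 m
Re = 1.87×10^5, ε/D = 2.64×10^-4 → f = 0.01743 (Haaland)
Major: h_f = f(L/D)·V²/2g = 0.01743·9042·0.1689 = 26.62 m
Minor: ΣK = 13.9; h_m = ΣK·V²/2g = 2.345 m
Total H_L = 26.62 + 2.345 = 28.96 m

H_L ≈ 29.0 m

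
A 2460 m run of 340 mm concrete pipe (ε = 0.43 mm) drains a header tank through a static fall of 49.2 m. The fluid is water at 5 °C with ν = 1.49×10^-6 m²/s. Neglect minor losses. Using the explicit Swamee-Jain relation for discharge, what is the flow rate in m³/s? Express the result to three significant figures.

Q ≈ 0.228 m³/s

Swamee-Jain (Type II): Q = -0.965·√(gD⁵h_f/L)·ln[ε/(3.7D) + √(3.17ν²L/(gD³h_f))]
√(gD⁵h_f/L) = √(9.81·0.340⁵·49.2/2460) = 0.02986
ε/(3.7D) = 3.42×10^-4; √(3.17ν²L/(gD³h_f)) = 3.02×10^-5
Q = -0.965·0.02986·ln(3.720×10^-4) = 0.2275 m³/s
Check: V = 2.51 m/s, Re = 5.72×10^5, f = 0.02137, h_f = 49.5 m ≈ 49.2 m ✓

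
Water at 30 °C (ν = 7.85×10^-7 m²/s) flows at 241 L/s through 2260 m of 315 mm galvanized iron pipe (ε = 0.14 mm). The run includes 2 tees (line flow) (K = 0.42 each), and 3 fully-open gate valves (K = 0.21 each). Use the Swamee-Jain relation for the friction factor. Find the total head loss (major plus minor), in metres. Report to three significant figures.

V = 4Q/(πD²) = 3.092 m/s; V²/2g = 0.4874 m
Re = 1.24×10^6, ε/D = 4.44×10^-4 → f = 0.01680 (Swamee-Jain)
Major: h_f = f(L/D)·V²/2g = 0.01680·7175·0.4874 = 58.76 m
Minor: ΣK = 1.47; h_m = ΣK·V²/2g = 0.7165 m
Total H_L = 58.76 + 0.7165 = 59.48 m

H_L ≈ 59.5 m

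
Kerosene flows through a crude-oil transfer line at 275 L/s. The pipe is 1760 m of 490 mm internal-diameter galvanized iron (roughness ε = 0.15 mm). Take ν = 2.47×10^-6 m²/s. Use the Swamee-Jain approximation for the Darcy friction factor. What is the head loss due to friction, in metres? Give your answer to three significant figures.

h_f ≈ 6.68 m

V = 4Q/(πD²) = 4·0.275/(π·0.490²) = 1.458 m/s
Re = VD/ν = 1.458·0.490/2.47×10^-6 = 2.89×10^5 → turbulent
ε/D = 0.15/490 = 3.06×10^-4
Swamee-Jain: f = 0.01716
h_f = f(L/D)V²/(2g) = 0.01716·(1760/0.490)·1.458²/(2·9.81) = 6.682 m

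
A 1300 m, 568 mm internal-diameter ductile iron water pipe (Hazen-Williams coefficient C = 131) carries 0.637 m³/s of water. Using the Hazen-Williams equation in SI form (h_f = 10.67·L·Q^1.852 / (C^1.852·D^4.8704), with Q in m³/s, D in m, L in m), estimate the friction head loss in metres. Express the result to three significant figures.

h_f ≈ 11.3 m

h_f = 10.67·1300·0.637^1.852 / (131^1.852·0.568^4.8704) = 11.34 m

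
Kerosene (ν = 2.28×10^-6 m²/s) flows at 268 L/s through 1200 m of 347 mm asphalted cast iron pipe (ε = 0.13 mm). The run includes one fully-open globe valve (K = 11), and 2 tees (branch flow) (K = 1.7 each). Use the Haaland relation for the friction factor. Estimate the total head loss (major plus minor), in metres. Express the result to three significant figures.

V = 4Q/(πD²) = 2.834 m/s; V²/2g = 0.4093 m
Re = 4.31×10^5, ε/D = 3.75×10^-4 → f = 0.01687 (Haaland)
Major: h_f = f(L/D)·V²/2g = 0.01687·3458·0.4093 = 23.88 m
Minor: ΣK = 14.4; h_m = ΣK·V²/2g = 5.894 m
Total H_L = 23.88 + 5.894 = 29.78 m

H_L ≈ 29.8 m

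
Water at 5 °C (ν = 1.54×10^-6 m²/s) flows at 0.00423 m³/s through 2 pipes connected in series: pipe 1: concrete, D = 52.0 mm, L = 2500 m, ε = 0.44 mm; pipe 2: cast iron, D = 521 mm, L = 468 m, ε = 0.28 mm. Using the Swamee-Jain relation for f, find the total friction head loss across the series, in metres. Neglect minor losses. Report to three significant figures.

H ≈ 361 m

Pipe 1: V = 1.992 m/s, Re = 6.73×10^4, ε/D = 0.00846, f = 0.03715, h_1 = f(L/D)V²/2g = 361.2 m
Pipe 2: V = 0.01984 m/s, Re = 6710, ε/D = 5.37×10^-4, f = 0.03545, h_2 = f(L/D)V²/2g = 6.389×10^-4 m
Series → Q common, losses add: H = Σh = 361.2 m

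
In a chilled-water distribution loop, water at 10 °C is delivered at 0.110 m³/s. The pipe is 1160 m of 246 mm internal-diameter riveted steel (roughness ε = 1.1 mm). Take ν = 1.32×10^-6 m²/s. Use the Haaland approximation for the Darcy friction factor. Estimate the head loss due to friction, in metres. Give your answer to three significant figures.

V = 4Q/(πD²) = 4·0.110/(π·0.246²) = 2.314 m/s
Re = VD/ν = 2.314·0.246/1.32×10^-6 = 4.31×10^5 → turbulent
ε/D = 1.1/246 = 0.00447
Haaland: f = 0.02964
h_f = f(L/D)V²/(2g) = 0.02964·(1160/0.246)·2.314²/(2·9.81) = 38.16 m

h_f ≈ 38.2 m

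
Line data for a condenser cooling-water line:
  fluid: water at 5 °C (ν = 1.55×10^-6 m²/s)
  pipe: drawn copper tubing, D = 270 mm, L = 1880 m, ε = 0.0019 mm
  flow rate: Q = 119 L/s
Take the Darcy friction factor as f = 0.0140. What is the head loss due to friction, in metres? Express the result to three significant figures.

h_f ≈ 21.5 m

V = 4Q/(πD²) = 4·0.119/(π·0.270²) = 2.078 m/s
h_f = f(L/D)V²/(2g) = 0.01400·(1880/0.270)·2.078²/(2·9.81) = 21.46 m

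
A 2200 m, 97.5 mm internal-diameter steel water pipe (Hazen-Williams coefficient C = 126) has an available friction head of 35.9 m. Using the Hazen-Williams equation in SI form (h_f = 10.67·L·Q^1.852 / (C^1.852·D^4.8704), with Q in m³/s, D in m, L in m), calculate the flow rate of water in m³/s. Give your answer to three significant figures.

Q ≈ 0.00834 m³/s

Rearranging: Q = [h_f·C^1.852·D^4.8704 / (10.67·L)]^(1/1.852)
Q = [35.9·126^1.852·0.0975^4.8704 / (10.67·2200)]^0.540 = 0.008345 m³/s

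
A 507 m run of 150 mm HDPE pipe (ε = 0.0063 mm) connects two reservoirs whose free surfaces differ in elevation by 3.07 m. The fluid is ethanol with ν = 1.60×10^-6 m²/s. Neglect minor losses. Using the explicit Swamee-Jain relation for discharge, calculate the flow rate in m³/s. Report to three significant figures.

Swamee-Jain (Type II): Q = -0.965·√(gD⁵h_f/L)·ln[ε/(3.7D) + √(3.17ν²L/(gD³h_f))]
√(gD⁵h_f/L) = √(9.81·0.150⁵·3.07/507) = 0.002124
ε/(3.7D) = 1.14×10^-5; √(3.17ν²L/(gD³h_f)) = 2.01×10^-4
Q = -0.965·0.002124·ln(2.125×10^-4) = 0.01733 m³/s
Check: V = 0.981 m/s, Re = 9.19×10^4, f = 0.01842, h_f = 3.05 m ≈ 3.07 m ✓

Q ≈ 0.0173 m³/s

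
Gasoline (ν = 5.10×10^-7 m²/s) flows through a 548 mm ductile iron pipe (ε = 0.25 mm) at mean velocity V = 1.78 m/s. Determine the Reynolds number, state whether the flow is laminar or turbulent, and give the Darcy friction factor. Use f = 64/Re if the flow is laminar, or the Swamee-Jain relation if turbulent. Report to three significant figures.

Re ≈ 1.91×10^6; turbulent; f ≈ 0.0167

Re = VD/ν = 1.780·0.548/5.10×10^-7 = 1.91×10^6
Re > 4000 → turbulent; ε/D = 4.56×10^-4
Swamee-Jain: f = 0.01672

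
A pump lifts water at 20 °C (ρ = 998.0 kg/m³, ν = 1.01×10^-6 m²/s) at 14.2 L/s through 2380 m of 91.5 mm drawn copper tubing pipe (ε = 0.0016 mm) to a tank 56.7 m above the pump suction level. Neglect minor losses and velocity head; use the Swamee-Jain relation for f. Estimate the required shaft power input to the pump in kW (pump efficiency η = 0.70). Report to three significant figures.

P_shaft ≈ 30.6 kW

V = 4Q/(πD²) = 2.160 m/s; Re = 1.96×10^5; ε/D = 1.75×10^-5; f = 0.01576
h_f = f(L/D)V²/2g = 97.42 m
Total head H = z + h_f = 56.7 + 97.42 = 154.1 m
P_hyd = ρgQH = 998.0·9.81·0.0142·154.1 = 21.43 kW
P_shaft = P_hyd/η = 21.43/0.70 = 30.61 kW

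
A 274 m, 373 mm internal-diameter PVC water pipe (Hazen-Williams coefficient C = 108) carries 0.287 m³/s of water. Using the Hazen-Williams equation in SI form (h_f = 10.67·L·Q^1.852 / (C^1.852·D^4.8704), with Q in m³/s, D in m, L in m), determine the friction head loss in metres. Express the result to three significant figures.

h_f = 10.67·274·0.287^1.852 / (108^1.852·0.373^4.8704) = 6.053 m

h_f ≈ 6.05 m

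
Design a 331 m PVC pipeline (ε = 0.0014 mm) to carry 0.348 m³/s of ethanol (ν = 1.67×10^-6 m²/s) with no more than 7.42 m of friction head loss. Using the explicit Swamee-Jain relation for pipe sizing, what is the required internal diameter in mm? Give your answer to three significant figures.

D ≈ 357 mm

Swamee-Jain (Type III): D = 0.66·[ε^1.25·(LQ²/(gh_f))^4.75 + ν·Q^9.4·(L/(gh_f))^5.2]^0.04
LQ²/(gh_f) = 0.5507; L/(gh_f) = 4.547
Term 1 = ε^1.25·(…)^4.75 = 2.83×10^-9; Term 2 = ν·Q^9.4·(…)^5.2 = 2.16×10^-7
D = 0.66·(2.83×10^-9 + 2.16×10^-7)^0.04 = 0.3574 m = 357 mm
Check: V = 3.47 m/s, Re = 7.42×10^5, f = 0.01229, h_f = 6.98 m ≈ 7.42 m ✓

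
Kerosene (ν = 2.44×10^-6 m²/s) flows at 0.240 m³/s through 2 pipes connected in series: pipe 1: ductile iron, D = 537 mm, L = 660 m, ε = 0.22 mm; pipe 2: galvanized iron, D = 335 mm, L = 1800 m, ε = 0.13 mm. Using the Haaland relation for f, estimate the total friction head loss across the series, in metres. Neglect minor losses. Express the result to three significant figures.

H ≈ 36.0 m

Pipe 1: V = 1.060 m/s, Re = 2.33×10^5, ε/D = 4.10×10^-4, f = 0.01789, h_1 = f(L/D)V²/2g = 1.259 m
Pipe 2: V = 2.723 m/s, Re = 3.74×10^5, ε/D = 3.88×10^-4, f = 0.01712, h_2 = f(L/D)V²/2g = 34.76 m
Series → Q common, losses add: H = Σh = 36.02 m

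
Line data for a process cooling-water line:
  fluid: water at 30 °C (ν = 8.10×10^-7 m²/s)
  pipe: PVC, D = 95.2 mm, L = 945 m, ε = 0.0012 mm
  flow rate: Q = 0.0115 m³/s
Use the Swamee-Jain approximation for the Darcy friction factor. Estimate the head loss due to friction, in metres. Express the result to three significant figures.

h_f ≈ 20.9 m

V = 4Q/(πD²) = 4·0.0115/(π·0.0952²) = 1.616 m/s
Re = VD/ν = 1.616·0.0952/8.10×10^-7 = 1.90×10^5 → turbulent
ε/D = 0.0012/95.2 = 1.26×10^-5
Swamee-Jain: f = 0.01580
h_f = f(L/D)V²/(2g) = 0.01580·(945/0.0952)·1.616²/(2·9.81) = 20.87 m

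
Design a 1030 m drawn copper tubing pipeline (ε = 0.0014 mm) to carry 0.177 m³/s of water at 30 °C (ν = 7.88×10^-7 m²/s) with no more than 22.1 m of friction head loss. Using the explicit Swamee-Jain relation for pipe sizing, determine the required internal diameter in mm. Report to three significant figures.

D ≈ 272 mm

Swamee-Jain (Type III): D = 0.66·[ε^1.25·(LQ²/(gh_f))^4.75 + ν·Q^9.4·(L/(gh_f))^5.2]^0.04
LQ²/(gh_f) = 0.1488; L/(gh_f) = 4.751
Term 1 = ε^1.25·(…)^4.75 = 5.66×10^-12; Term 2 = ν·Q^9.4·(…)^5.2 = 2.22×10^-10
D = 0.66·(5.66×10^-12 + 2.22×10^-10)^0.04 = 0.2715 m = 272 mm
Check: V = 3.06 m/s, Re = 1.05×10^6, f = 0.01164, h_f = 21.0 m ≈ 22.1 m ✓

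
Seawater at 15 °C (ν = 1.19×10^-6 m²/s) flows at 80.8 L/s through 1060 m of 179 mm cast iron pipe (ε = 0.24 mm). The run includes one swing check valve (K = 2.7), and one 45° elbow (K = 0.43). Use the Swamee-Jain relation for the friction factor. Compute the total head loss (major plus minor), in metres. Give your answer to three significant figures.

V = 4Q/(πD²) = 3.211 m/s; V²/2g = 0.5255 m
Re = 4.83×10^5, ε/D = 0.00134 → f = 0.02174 (Swamee-Jain)
Major: h_f = f(L/D)·V²/2g = 0.02174·5922·0.5255 = 67.65 m
Minor: ΣK = 3.13; h_m = ΣK·V²/2g = 1.645 m
Total H_L = 67.65 + 1.645 = 69.29 m

H_L ≈ 69.3 m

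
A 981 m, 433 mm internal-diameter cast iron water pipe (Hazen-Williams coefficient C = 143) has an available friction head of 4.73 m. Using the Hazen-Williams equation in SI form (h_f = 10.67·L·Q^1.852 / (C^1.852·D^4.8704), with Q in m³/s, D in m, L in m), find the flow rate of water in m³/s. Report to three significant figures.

Rearranging: Q = [h_f·C^1.852·D^4.8704 / (10.67·L)]^(1/1.852)
Q = [4.73·143^1.852·0.433^4.8704 / (10.67·981)]^0.540 = 0.2473 m³/s

Q ≈ 0.247 m³/s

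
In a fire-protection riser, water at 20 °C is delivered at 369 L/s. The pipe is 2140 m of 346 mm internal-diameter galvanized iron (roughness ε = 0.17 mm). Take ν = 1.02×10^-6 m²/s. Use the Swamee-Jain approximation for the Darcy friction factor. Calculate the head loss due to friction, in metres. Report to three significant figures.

V = 4Q/(πD²) = 4·0.369/(π·0.346²) = 3.924 m/s
Re = VD/ν = 3.924·0.346/1.02×10^-6 = 1.33×10^6 → turbulent
ε/D = 0.17/346 = 4.91×10^-4
Swamee-Jain: f = 0.01711
h_f = f(L/D)V²/(2g) = 0.01711·(2140/0.346)·3.924²/(2·9.81) = 83.07 m

h_f ≈ 83.1 m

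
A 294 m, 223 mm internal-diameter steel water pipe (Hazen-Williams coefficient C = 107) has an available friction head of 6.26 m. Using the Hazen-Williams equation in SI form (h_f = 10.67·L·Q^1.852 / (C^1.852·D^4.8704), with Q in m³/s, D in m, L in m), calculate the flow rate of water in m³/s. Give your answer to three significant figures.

Rearranging: Q = [h_f·C^1.852·D^4.8704 / (10.67·L)]^(1/1.852)
Q = [6.26·107^1.852·0.223^4.8704 / (10.67·294)]^0.540 = 0.07206 m³/s

Q ≈ 0.0721 m³/s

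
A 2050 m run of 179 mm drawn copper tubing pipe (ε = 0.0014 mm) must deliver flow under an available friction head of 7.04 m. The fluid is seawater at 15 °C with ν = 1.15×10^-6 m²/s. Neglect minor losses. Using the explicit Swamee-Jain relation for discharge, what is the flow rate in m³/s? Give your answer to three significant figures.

Q ≈ 0.0212 m³/s

Swamee-Jain (Type II): Q = -0.965·√(gD⁵h_f/L)·ln[ε/(3.7D) + √(3.17ν²L/(gD³h_f))]
√(gD⁵h_f/L) = √(9.81·0.179⁵·7.04/2050) = 0.002488
ε/(3.7D) = 2.11×10^-6; √(3.17ν²L/(gD³h_f)) = 1.47×10^-4
Q = -0.965·0.002488·ln(1.494×10^-4) = 0.02115 m³/s
Check: V = 0.840 m/s, Re = 1.31×10^5, f = 0.01696, h_f = 6.99 m ≈ 7.04 m ✓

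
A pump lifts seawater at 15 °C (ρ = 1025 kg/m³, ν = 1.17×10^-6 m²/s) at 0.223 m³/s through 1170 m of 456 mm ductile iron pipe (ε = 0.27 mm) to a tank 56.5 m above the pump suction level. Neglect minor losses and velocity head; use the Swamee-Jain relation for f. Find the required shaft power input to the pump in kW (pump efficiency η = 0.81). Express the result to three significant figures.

P_shaft ≈ 169 kW

V = 4Q/(πD²) = 1.365 m/s; Re = 5.32×10^5; ε/D = 5.92×10^-4; f = 0.01828
h_f = f(L/D)V²/2g = 4.457 m
Total head H = z + h_f = 56.5 + 4.457 = 60.96 m
P_hyd = ρgQH = 1025·9.81·0.223·60.96 = 136.7 kW
P_shaft = P_hyd/η = 136.7/0.81 = 168.7 kW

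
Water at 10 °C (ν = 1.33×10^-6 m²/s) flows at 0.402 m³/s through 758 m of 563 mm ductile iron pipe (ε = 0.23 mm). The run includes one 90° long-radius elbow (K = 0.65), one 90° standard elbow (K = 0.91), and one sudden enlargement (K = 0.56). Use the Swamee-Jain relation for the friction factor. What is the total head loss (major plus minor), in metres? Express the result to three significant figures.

H_L ≈ 3.31 m

V = 4Q/(πD²) = 1.615 m/s; V²/2g = 0.1329 m
Re = 6.84×10^5, ε/D = 4.09×10^-4 → f = 0.01690 (Swamee-Jain)
Major: h_f = f(L/D)·V²/2g = 0.01690·1346·0.1329 = 3.024 m
Minor: ΣK = 2.12; h_m = ΣK·V²/2g = 0.2818 m
Total H_L = 3.024 + 0.2818 = 3.306 m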